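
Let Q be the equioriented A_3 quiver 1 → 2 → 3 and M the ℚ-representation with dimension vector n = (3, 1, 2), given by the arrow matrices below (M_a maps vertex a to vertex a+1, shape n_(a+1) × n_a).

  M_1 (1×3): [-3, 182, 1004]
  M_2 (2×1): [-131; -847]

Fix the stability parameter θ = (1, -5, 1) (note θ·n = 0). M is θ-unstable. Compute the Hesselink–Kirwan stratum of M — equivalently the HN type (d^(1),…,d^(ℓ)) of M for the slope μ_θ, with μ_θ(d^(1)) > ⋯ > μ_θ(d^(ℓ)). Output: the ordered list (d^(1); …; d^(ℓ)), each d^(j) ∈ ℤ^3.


Via rank(M_{q-1}∘⋯∘M_p): M ≅ I[1,1]^2, I[1,3], I[3,3].
μ_θ-semistable layers: μ^(1)=1; μ^(2)=-2

((2, 0, 2); (1, 1, 0))


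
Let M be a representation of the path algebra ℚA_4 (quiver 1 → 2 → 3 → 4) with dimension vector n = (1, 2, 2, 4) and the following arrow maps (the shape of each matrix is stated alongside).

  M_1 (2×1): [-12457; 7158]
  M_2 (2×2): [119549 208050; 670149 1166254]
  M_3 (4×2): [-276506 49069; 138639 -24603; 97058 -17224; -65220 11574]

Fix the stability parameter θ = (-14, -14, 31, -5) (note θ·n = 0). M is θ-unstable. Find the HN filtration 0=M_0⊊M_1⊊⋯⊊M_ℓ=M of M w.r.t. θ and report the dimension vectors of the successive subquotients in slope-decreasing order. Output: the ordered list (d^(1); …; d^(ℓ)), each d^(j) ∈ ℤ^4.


Via rank(M_{q-1}∘⋯∘M_p): M ≅ I[1,4], I[2,4], I[4,4]^2.
μ_θ-semistable layers: μ^(1)=13; μ^(2)=-5; μ^(3)=-14

((0, 0, 2, 2); (0, 0, 0, 2); (1, 2, 0, 0))


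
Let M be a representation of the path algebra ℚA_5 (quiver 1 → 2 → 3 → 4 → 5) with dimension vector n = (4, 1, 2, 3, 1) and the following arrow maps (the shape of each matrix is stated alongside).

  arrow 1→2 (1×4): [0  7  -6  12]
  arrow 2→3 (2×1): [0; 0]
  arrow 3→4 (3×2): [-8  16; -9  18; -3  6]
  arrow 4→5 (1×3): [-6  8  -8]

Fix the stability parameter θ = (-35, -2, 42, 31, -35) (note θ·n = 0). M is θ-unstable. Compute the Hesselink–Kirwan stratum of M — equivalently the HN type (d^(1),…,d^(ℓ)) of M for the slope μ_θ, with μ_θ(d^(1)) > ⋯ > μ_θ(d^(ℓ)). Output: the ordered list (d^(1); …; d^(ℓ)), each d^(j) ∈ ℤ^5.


Via rank(M_{q-1}∘⋯∘M_p): M ≅ I[1,1]^3, I[1,2], I[3,3], I[3,4], I[4,4], I[4,5].
μ_θ-semistable layers: μ^(1)=42; μ^(2)=73/2; μ^(3)=31; μ^(4)=-2; μ^(5)=-35

((0, 0, 1, 0, 0); (0, 0, 1, 1, 0); (0, 0, 0, 1, 0); (0, 1, 0, 1, 1); (4, 0, 0, 0, 0))


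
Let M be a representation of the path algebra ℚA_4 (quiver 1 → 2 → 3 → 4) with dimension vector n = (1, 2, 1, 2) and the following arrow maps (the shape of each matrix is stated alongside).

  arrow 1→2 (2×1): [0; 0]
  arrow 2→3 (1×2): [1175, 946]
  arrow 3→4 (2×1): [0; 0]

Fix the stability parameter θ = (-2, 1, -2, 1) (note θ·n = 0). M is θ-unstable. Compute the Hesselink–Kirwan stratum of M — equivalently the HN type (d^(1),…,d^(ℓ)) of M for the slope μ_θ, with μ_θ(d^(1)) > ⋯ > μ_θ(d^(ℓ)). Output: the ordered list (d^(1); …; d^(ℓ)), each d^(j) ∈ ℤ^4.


Interval decomposition of M: I[1,1], I[2,2], I[2,3], I[4,4]^2.
HN type (ℓ=3): μ^(1)=1; μ^(2)=-1/2; μ^(3)=-2

((0, 1, 0, 2); (0, 1, 1, 0); (1, 0, 0, 0))


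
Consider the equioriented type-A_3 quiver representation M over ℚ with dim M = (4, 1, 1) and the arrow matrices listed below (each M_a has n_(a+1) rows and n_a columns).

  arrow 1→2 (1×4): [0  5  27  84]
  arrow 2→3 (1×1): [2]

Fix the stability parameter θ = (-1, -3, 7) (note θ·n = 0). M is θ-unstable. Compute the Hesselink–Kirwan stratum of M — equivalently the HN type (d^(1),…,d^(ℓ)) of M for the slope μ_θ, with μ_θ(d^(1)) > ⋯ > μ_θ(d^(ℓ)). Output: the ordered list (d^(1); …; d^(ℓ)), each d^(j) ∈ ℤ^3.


Barcode: M ≅ I[1,1]^3, I[1,3]. HN layers by μ_θ (3 steps, strictly decreasing):
  μ^(1)=7; μ^(2)=-1; μ^(3)=-2

((0, 0, 1); (3, 0, 0); (1, 1, 0))


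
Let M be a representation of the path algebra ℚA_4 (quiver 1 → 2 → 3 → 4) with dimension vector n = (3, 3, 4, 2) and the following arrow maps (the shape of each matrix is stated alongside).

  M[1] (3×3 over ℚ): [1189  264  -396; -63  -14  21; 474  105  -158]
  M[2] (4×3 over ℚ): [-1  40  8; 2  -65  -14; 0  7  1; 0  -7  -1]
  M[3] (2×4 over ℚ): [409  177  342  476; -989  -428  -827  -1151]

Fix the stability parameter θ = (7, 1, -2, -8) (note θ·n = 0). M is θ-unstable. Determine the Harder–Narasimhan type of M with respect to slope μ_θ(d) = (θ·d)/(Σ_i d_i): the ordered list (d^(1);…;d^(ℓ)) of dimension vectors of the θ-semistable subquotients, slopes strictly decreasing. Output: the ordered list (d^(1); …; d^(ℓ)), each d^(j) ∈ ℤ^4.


Barcode: M ≅ I[1,3], I[1,4]^2, I[3,3]. HN layers by μ_θ (3 steps, strictly decreasing):
  μ^(1)=2; μ^(2)=-1/2; μ^(3)=-2

((1, 1, 1, 0); (2, 2, 2, 2); (0, 0, 1, 0))


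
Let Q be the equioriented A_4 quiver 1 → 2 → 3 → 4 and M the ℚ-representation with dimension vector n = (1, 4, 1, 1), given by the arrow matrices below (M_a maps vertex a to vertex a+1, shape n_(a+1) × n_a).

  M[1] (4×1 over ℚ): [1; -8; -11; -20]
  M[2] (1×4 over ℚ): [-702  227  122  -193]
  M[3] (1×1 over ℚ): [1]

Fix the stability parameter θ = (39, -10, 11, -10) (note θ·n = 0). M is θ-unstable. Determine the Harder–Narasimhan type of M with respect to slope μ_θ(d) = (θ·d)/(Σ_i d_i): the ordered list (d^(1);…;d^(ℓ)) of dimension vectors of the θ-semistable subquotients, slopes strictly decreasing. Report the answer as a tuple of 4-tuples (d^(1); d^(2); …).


Barcode: M ≅ I[1,2], I[2,2]^2, I[2,4]. HN layers by μ_θ (3 steps, strictly decreasing):
  μ^(1)=29/2; μ^(2)=1/2; μ^(3)=-10

((1, 1, 0, 0); (0, 0, 1, 1); (0, 3, 0, 0))


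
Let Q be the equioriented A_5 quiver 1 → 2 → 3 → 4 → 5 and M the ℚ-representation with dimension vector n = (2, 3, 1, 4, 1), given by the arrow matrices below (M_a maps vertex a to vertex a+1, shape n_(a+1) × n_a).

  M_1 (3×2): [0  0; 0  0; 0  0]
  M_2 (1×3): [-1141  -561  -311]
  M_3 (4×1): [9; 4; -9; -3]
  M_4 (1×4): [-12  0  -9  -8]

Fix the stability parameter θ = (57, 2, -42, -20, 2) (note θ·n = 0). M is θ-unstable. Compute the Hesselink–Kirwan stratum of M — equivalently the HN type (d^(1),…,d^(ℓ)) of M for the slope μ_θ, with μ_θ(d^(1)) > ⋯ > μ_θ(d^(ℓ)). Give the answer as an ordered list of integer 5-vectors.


Interval decomposition of M: I[1,1]^2, I[2,2]^2, I[2,5], I[4,4]^3.
HN type (ℓ=3): μ^(1)=57; μ^(2)=2; μ^(3)=-20

((2, 0, 0, 0, 0); (0, 2, 0, 0, 1); (0, 1, 1, 4, 0))


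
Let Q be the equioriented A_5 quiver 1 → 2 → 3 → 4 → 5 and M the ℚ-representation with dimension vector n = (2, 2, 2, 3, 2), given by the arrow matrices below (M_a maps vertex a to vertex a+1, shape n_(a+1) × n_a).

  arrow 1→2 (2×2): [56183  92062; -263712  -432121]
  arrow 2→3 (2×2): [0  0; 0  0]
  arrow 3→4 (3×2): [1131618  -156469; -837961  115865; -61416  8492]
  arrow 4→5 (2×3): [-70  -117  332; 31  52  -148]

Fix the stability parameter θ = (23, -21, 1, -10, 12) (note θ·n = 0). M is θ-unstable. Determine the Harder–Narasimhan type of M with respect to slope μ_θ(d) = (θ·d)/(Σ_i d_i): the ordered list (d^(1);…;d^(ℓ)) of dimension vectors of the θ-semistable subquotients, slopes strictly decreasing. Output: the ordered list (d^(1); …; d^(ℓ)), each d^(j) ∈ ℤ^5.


Via rank(M_{q-1}∘⋯∘M_p): M ≅ I[1,2]^2, I[3,5]^2, I[4,4].
μ_θ-semistable layers: μ^(1)=12; μ^(2)=1; μ^(3)=-9/2; μ^(4)=-10

((0, 0, 0, 0, 2); (2, 2, 0, 0, 0); (0, 0, 2, 2, 0); (0, 0, 0, 1, 0))


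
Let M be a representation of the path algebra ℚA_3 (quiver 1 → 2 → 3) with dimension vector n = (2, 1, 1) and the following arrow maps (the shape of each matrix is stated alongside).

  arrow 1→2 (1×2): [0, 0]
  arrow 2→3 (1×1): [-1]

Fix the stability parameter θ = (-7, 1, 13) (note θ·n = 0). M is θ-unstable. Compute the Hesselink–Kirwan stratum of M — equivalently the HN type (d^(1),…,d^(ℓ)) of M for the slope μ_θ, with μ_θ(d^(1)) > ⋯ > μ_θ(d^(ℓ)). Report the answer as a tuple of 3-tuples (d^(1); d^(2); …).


Interval decomposition of M: I[1,1]^2, I[2,3].
HN type (ℓ=3): μ^(1)=13; μ^(2)=1; μ^(3)=-7

((0, 0, 1); (0, 1, 0); (2, 0, 0))


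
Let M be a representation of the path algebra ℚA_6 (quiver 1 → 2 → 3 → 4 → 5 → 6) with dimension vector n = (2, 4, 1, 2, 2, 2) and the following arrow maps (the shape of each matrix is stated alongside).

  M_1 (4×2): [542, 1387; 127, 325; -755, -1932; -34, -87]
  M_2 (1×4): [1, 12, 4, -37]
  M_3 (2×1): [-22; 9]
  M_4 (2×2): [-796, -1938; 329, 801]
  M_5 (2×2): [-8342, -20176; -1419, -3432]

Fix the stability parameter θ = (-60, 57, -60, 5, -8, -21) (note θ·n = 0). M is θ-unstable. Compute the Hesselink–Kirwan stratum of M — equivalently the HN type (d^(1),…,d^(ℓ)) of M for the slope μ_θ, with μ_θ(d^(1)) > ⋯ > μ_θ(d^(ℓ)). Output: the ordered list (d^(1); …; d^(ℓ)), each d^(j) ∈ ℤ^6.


Barcode: M ≅ I[1,2], I[1,6], I[2,2]^2, I[4,5], I[6,6]. HN layers by μ_θ (5 steps, strictly decreasing):
  μ^(1)=57; μ^(2)=-3/2; μ^(3)=-27/5; μ^(4)=-21; μ^(5)=-60

((0, 3, 0, 0, 0, 0); (0, 0, 0, 1, 1, 0); (0, 1, 1, 1, 1, 1); (0, 0, 0, 0, 0, 1); (2, 0, 0, 0, 0, 0))


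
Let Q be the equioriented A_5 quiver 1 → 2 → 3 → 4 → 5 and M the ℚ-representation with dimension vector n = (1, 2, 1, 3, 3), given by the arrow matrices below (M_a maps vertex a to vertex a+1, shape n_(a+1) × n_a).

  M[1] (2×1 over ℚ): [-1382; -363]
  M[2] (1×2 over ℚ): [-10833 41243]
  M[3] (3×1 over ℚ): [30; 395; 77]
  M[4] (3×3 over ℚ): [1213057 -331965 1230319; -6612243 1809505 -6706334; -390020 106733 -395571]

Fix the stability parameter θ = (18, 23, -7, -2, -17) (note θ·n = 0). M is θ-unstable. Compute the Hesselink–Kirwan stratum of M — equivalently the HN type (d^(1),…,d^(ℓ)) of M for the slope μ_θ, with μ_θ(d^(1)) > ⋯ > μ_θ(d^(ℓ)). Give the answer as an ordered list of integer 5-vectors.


Barcode: M ≅ I[1,5], I[2,2], I[4,5]^2. HN layers by μ_θ (3 steps, strictly decreasing):
  μ^(1)=23; μ^(2)=3; μ^(3)=-19/2

((0, 1, 0, 0, 0); (1, 1, 1, 1, 1); (0, 0, 0, 2, 2))


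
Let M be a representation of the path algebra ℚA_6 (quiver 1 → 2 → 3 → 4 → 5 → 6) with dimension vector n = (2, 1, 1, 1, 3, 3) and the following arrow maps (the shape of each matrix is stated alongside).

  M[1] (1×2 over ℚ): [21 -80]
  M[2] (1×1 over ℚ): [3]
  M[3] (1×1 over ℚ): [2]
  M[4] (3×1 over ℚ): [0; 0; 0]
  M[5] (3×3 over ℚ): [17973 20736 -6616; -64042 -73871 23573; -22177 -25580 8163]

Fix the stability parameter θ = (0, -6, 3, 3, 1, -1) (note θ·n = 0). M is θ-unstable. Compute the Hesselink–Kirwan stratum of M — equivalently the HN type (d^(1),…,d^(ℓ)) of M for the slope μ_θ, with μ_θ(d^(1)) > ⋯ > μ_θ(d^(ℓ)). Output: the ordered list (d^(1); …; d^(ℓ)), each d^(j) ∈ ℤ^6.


Via rank(M_{q-1}∘⋯∘M_p): M ≅ I[1,1], I[1,4], I[5,6]^3.
μ_θ-semistable layers: μ^(1)=3; μ^(2)=0; μ^(3)=-3

((0, 0, 1, 1, 0, 0); (1, 0, 0, 0, 3, 3); (1, 1, 0, 0, 0, 0))


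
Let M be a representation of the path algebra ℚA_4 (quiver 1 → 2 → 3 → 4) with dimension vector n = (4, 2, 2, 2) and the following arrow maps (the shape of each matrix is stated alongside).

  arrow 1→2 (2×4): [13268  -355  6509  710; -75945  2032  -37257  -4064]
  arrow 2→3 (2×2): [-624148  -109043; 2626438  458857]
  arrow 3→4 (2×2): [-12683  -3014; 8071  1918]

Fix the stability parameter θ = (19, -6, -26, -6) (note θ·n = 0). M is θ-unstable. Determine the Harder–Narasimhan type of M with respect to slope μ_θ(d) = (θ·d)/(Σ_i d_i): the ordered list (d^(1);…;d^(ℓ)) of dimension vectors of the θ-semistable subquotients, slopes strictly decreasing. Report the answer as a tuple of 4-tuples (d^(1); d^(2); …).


Interval decomposition of M: I[1,1]^2, I[1,3], I[1,4], I[4,4].
HN type (ℓ=4): μ^(1)=19; μ^(2)=-13/3; μ^(3)=-19/4; μ^(4)=-6

((2, 0, 0, 0); (1, 1, 1, 0); (1, 1, 1, 1); (0, 0, 0, 1))


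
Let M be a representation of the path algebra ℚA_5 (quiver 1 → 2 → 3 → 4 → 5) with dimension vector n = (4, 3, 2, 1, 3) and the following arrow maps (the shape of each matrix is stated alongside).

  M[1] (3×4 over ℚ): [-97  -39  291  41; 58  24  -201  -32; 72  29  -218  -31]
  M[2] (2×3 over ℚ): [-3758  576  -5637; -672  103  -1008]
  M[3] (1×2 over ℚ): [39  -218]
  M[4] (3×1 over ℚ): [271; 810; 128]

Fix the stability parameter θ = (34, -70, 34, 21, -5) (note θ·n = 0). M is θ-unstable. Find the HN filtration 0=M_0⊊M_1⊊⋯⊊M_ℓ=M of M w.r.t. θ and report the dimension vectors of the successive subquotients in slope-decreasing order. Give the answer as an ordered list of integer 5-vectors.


Interval decomposition of M: I[1,1], I[1,2], I[1,3], I[1,5], I[5,5]^2.
HN type (ℓ=4): μ^(1)=34; μ^(2)=50/3; μ^(3)=-5; μ^(4)=-18

((1, 0, 1, 0, 0); (0, 0, 1, 1, 1); (0, 0, 0, 0, 2); (3, 3, 0, 0, 0))


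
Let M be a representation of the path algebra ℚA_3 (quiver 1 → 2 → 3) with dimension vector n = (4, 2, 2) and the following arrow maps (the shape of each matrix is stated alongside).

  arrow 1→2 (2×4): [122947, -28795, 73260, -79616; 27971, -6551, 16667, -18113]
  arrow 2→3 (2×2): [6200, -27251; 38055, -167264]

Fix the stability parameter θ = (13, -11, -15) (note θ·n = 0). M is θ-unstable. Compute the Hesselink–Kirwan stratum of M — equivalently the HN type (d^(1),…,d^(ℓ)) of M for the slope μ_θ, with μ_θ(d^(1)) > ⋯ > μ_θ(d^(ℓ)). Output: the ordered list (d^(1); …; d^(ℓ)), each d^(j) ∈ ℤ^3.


Barcode: M ≅ I[1,1]^2, I[1,3]^2. HN layers by μ_θ (2 steps, strictly decreasing):
  μ^(1)=13; μ^(2)=-13/3

((2, 0, 0); (2, 2, 2))


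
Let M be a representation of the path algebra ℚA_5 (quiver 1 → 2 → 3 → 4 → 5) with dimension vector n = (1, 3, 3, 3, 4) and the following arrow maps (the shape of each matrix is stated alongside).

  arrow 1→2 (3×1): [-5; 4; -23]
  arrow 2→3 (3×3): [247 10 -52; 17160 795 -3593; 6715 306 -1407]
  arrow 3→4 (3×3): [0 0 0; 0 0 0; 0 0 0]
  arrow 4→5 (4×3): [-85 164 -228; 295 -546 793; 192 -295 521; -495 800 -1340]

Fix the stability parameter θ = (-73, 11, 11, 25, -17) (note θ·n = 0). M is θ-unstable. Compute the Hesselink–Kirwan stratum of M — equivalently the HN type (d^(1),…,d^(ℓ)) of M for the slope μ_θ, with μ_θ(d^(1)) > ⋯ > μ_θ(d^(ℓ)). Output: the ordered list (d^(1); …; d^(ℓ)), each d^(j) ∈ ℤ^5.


Barcode: M ≅ I[1,3], I[2,3]^2, I[4,5]^3, I[5,5]. HN layers by μ_θ (4 steps, strictly decreasing):
  μ^(1)=11; μ^(2)=4; μ^(3)=-17; μ^(4)=-73

((0, 3, 3, 0, 0); (0, 0, 0, 3, 3); (0, 0, 0, 0, 1); (1, 0, 0, 0, 0))


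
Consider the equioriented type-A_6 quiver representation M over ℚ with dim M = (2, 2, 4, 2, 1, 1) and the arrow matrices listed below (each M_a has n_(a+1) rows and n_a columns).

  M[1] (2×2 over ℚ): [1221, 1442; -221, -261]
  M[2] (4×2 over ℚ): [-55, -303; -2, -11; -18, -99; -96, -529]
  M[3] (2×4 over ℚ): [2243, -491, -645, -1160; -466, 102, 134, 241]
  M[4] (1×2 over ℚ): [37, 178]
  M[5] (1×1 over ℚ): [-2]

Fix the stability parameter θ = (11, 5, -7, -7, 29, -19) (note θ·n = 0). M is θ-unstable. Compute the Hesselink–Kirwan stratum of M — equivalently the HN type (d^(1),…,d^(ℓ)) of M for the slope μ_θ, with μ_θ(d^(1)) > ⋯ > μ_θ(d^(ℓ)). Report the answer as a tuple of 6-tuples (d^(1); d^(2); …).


Interval decomposition of M: I[1,4], I[1,6], I[3,3]^2.
HN type (ℓ=3): μ^(1)=5; μ^(2)=1/2; μ^(3)=-7

((0, 0, 0, 0, 1, 1); (2, 2, 2, 2, 0, 0); (0, 0, 2, 0, 0, 0))


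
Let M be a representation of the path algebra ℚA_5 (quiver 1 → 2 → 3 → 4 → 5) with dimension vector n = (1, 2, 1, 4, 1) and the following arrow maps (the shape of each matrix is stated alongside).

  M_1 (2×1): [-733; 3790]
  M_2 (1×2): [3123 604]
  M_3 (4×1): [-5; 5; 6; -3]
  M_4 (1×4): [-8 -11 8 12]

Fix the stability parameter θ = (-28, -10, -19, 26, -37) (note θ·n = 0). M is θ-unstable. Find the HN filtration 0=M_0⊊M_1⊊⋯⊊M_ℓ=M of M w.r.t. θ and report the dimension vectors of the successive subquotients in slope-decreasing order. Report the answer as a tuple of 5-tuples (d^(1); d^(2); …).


Barcode: M ≅ I[1,5], I[2,2], I[4,4]^3. HN layers by μ_θ (5 steps, strictly decreasing):
  μ^(1)=26; μ^(2)=-11/2; μ^(3)=-10; μ^(4)=-29/2; μ^(5)=-28

((0, 0, 0, 3, 0); (0, 0, 0, 1, 1); (0, 1, 0, 0, 0); (0, 1, 1, 0, 0); (1, 0, 0, 0, 0))


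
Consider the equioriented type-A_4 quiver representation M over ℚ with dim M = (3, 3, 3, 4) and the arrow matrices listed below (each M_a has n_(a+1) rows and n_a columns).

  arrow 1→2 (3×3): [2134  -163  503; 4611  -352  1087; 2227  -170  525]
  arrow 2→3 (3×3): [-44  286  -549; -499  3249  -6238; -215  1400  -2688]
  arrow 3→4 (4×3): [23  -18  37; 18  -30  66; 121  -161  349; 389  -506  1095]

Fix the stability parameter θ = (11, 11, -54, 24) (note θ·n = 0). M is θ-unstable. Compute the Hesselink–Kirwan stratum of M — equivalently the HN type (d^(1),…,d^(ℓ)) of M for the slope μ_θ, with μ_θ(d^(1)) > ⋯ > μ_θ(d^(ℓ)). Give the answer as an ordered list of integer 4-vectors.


Interval decomposition of M: I[1,1], I[1,3], I[1,4], I[2,4], I[4,4]^2.
HN type (ℓ=4): μ^(1)=24; μ^(2)=11; μ^(3)=-32/3; μ^(4)=-43/2

((0, 0, 0, 4); (1, 0, 0, 0); (2, 2, 2, 0); (0, 1, 1, 0))


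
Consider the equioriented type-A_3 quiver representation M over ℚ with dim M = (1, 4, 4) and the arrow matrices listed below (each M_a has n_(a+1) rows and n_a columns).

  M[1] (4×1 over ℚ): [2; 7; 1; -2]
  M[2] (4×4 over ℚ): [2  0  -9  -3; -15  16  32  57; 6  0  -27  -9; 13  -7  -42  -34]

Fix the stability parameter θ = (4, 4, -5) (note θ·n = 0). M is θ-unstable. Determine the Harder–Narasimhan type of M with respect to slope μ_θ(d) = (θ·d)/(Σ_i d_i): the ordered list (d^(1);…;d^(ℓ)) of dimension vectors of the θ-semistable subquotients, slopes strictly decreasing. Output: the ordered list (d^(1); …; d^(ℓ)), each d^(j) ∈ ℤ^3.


Via rank(M_{q-1}∘⋯∘M_p): M ≅ I[1,3], I[2,2], I[2,3]^2, I[3,3].
μ_θ-semistable layers: μ^(1)=4; μ^(2)=1; μ^(3)=-1/2; μ^(4)=-5

((0, 1, 0); (1, 1, 1); (0, 2, 2); (0, 0, 1))


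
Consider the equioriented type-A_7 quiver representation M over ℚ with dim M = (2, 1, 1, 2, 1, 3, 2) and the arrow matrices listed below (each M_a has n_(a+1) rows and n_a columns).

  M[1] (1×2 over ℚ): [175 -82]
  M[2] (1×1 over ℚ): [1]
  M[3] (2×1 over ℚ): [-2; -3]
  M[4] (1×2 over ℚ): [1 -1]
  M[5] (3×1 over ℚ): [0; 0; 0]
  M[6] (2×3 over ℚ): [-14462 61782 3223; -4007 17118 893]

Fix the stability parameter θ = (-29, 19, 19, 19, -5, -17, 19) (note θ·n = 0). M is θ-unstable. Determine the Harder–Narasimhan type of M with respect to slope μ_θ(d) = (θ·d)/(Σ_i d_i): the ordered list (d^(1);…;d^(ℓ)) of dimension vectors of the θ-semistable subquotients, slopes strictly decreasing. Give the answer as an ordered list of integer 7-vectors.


Barcode: M ≅ I[1,1], I[1,5], I[4,4], I[6,6], I[6,7]^2. HN layers by μ_θ (4 steps, strictly decreasing):
  μ^(1)=19; μ^(2)=13; μ^(3)=-17; μ^(4)=-29

((0, 0, 0, 1, 0, 0, 2); (0, 1, 1, 1, 1, 0, 0); (0, 0, 0, 0, 0, 3, 0); (2, 0, 0, 0, 0, 0, 0))


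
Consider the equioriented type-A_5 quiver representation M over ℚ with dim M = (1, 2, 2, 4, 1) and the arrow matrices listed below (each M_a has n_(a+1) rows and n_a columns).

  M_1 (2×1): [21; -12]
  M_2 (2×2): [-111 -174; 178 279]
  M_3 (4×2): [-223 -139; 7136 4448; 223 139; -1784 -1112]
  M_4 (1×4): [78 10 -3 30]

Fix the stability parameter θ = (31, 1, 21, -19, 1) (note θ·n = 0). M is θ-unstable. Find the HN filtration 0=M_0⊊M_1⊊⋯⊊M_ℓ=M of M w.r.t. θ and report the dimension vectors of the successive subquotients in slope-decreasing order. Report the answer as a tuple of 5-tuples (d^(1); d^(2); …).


Interval decomposition of M: I[1,5], I[2,3], I[4,4]^3.
HN type (ℓ=4): μ^(1)=21; μ^(2)=7; μ^(3)=1; μ^(4)=-19

((0, 0, 1, 0, 0); (1, 1, 1, 1, 1); (0, 1, 0, 0, 0); (0, 0, 0, 3, 0))


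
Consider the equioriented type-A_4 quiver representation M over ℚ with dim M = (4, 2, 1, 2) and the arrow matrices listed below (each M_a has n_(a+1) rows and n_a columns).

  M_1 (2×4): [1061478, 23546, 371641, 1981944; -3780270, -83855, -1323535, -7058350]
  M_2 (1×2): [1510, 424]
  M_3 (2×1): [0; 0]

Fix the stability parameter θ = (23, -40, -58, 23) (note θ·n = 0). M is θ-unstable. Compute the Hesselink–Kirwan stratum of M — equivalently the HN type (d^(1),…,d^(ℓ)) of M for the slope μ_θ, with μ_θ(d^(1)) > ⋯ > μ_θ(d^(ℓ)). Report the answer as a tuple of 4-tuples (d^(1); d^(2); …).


Interval decomposition of M: I[1,1]^2, I[1,2], I[1,3], I[4,4]^2.
HN type (ℓ=3): μ^(1)=23; μ^(2)=-17/2; μ^(3)=-25

((2, 0, 0, 2); (1, 1, 0, 0); (1, 1, 1, 0))


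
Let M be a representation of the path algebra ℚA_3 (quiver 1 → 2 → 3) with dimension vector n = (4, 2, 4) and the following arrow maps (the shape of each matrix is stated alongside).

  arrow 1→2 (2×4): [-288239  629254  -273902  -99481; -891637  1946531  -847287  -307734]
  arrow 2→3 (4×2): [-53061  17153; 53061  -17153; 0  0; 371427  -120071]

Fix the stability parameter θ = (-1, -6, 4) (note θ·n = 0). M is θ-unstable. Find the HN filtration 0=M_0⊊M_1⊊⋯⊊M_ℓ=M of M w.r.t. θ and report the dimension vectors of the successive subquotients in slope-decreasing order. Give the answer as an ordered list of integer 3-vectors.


Interval decomposition of M: I[1,1]^2, I[1,2], I[1,3], I[3,3]^3.
HN type (ℓ=3): μ^(1)=4; μ^(2)=-1; μ^(3)=-7/2

((0, 0, 4); (2, 0, 0); (2, 2, 0))


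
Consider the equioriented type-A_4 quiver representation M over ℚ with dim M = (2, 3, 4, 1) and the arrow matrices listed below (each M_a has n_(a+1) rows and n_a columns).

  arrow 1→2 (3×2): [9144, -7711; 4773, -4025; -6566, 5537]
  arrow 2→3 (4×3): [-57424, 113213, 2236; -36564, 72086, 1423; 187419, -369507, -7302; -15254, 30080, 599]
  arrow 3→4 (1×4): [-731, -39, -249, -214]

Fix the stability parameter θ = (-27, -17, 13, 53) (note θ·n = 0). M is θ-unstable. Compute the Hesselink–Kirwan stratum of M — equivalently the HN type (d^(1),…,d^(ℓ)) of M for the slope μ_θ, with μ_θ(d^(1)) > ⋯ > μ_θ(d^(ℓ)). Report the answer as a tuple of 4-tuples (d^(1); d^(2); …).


Interval decomposition of M: I[1,3], I[1,4], I[2,3], I[3,3].
HN type (ℓ=4): μ^(1)=53; μ^(2)=13; μ^(3)=-17; μ^(4)=-27

((0, 0, 0, 1); (0, 0, 4, 0); (0, 3, 0, 0); (2, 0, 0, 0))


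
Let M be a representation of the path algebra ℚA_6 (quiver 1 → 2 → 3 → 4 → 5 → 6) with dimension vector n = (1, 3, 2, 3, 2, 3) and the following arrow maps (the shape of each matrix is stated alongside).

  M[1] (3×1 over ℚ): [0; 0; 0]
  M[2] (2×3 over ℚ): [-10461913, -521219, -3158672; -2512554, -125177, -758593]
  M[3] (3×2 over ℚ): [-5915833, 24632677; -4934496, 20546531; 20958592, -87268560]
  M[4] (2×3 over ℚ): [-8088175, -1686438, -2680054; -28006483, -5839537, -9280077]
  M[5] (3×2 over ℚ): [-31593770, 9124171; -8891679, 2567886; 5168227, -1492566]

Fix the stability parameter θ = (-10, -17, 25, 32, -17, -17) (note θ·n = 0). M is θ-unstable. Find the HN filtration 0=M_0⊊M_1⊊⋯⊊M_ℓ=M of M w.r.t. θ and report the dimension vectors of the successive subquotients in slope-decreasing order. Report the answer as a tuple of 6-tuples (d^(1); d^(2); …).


Interval decomposition of M: I[1,1], I[2,2], I[2,6]^2, I[4,4], I[6,6].
HN type (ℓ=4): μ^(1)=32; μ^(2)=23/4; μ^(3)=-10; μ^(4)=-17

((0, 0, 0, 1, 0, 0); (0, 0, 2, 2, 2, 2); (1, 0, 0, 0, 0, 0); (0, 3, 0, 0, 0, 1))


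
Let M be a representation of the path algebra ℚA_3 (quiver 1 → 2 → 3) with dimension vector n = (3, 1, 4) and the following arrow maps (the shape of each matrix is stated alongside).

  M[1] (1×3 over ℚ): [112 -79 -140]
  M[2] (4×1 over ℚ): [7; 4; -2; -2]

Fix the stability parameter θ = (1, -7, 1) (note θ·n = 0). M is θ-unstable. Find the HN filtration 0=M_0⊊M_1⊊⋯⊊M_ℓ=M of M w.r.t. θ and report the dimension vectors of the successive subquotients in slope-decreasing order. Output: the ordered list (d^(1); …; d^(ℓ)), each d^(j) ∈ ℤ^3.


Interval decomposition of M: I[1,1]^2, I[1,3], I[3,3]^3.
HN type (ℓ=2): μ^(1)=1; μ^(2)=-3

((2, 0, 4); (1, 1, 0))


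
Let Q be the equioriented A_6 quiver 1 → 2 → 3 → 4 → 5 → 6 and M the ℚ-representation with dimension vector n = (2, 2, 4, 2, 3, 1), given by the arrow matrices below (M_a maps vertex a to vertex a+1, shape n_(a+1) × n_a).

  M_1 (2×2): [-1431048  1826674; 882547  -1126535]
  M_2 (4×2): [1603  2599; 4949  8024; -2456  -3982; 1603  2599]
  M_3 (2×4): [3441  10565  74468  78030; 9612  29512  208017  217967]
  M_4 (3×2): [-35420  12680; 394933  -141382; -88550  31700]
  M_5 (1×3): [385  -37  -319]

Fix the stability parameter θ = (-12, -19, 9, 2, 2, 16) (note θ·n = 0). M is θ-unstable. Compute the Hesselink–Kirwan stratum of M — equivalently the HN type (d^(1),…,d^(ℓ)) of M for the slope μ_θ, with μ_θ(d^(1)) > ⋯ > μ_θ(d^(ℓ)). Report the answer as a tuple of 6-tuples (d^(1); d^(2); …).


Interval decomposition of M: I[1,4], I[1,6], I[3,3]^2, I[5,5]^2.
HN type (ℓ=6): μ^(1)=16; μ^(2)=9; μ^(3)=11/2; μ^(4)=13/3; μ^(5)=2; μ^(6)=-31/2

((0, 0, 0, 0, 0, 1); (0, 0, 2, 0, 0, 0); (0, 0, 1, 1, 0, 0); (0, 0, 1, 1, 1, 0); (0, 0, 0, 0, 2, 0); (2, 2, 0, 0, 0, 0))


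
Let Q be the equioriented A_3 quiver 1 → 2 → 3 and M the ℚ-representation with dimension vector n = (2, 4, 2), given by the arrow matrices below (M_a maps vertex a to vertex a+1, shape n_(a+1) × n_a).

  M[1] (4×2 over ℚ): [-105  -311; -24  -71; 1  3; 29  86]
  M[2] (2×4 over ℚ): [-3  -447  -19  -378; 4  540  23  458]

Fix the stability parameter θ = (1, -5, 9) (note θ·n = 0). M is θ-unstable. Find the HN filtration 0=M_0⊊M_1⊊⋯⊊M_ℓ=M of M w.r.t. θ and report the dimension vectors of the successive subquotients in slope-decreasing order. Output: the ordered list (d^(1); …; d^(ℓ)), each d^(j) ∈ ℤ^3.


Barcode: M ≅ I[1,3]^2, I[2,2]^2. HN layers by μ_θ (3 steps, strictly decreasing):
  μ^(1)=9; μ^(2)=-2; μ^(3)=-5

((0, 0, 2); (2, 2, 0); (0, 2, 0))


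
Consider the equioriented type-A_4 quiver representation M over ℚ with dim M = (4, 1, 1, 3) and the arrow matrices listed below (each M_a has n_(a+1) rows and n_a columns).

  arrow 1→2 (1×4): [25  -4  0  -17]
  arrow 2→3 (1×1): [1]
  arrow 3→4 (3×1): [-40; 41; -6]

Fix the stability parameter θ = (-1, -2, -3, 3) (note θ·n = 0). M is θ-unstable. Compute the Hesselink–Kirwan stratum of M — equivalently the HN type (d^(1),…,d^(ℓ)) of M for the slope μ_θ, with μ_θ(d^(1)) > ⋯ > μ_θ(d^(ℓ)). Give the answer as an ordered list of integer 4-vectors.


Via rank(M_{q-1}∘⋯∘M_p): M ≅ I[1,1]^3, I[1,4], I[4,4]^2.
μ_θ-semistable layers: μ^(1)=3; μ^(2)=-1; μ^(3)=-2

((0, 0, 0, 3); (3, 0, 0, 0); (1, 1, 1, 0))


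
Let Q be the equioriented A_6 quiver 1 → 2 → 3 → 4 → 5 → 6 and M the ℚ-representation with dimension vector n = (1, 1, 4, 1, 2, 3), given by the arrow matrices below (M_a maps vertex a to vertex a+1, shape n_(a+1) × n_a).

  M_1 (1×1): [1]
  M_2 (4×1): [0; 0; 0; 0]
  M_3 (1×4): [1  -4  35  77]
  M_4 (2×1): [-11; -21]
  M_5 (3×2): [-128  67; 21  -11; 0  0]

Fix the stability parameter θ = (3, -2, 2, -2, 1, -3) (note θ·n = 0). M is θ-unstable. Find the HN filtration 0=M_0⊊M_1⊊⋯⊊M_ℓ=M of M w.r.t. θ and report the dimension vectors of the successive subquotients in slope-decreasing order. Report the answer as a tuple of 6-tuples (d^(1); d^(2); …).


Via rank(M_{q-1}∘⋯∘M_p): M ≅ I[1,2], I[3,3]^3, I[3,6], I[5,6], I[6,6].
μ_θ-semistable layers: μ^(1)=2; μ^(2)=1/2; μ^(3)=-1/2; μ^(4)=-1; μ^(5)=-3

((0, 0, 3, 0, 0, 0); (1, 1, 0, 0, 0, 0); (0, 0, 1, 1, 1, 1); (0, 0, 0, 0, 1, 1); (0, 0, 0, 0, 0, 1))


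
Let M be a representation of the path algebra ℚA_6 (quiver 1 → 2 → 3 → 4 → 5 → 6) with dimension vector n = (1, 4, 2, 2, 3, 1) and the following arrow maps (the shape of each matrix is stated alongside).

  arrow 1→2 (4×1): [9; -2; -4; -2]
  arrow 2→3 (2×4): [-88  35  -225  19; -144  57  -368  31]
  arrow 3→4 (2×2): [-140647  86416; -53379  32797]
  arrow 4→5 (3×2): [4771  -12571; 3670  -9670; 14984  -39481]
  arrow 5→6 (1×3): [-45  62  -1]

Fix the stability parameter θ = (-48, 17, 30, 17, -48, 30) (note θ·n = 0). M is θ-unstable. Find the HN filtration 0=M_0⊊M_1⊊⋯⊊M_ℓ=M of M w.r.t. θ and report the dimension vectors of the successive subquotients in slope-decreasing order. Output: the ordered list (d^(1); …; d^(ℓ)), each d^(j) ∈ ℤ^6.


Via rank(M_{q-1}∘⋯∘M_p): M ≅ I[1,2], I[2,2], I[2,5], I[2,6], I[5,5].
μ_θ-semistable layers: μ^(1)=30; μ^(2)=17; μ^(3)=4; μ^(4)=-48

((0, 0, 0, 0, 0, 1); (0, 2, 0, 0, 0, 0); (0, 2, 2, 2, 2, 0); (1, 0, 0, 0, 1, 0))


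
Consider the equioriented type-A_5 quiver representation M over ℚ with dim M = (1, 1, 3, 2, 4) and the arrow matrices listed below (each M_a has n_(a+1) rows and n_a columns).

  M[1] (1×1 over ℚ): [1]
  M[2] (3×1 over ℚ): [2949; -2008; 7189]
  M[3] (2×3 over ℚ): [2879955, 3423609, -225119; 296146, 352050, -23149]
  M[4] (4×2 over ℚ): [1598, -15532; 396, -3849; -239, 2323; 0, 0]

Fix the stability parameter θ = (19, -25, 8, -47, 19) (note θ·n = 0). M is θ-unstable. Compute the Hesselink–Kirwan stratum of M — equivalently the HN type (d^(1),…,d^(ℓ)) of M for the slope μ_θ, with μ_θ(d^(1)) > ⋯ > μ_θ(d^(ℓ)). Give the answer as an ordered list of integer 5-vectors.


Interval decomposition of M: I[1,5], I[3,3], I[3,5], I[5,5]^2.
HN type (ℓ=4): μ^(1)=19; μ^(2)=8; μ^(3)=-45/4; μ^(4)=-39/2

((0, 0, 0, 0, 4); (0, 0, 1, 0, 0); (1, 1, 1, 1, 0); (0, 0, 1, 1, 0))


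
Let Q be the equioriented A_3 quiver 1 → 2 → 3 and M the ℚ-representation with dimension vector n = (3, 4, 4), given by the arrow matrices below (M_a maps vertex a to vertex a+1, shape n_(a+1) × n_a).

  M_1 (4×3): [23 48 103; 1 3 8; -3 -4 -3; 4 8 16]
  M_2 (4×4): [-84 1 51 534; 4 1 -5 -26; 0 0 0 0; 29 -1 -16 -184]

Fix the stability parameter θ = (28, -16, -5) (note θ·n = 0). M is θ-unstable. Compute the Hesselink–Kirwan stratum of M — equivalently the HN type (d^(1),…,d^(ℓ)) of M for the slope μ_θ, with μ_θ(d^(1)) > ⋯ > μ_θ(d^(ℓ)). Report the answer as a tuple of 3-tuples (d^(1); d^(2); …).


Via rank(M_{q-1}∘⋯∘M_p): M ≅ I[1,2], I[1,3]^2, I[2,2], I[3,3]^2.
μ_θ-semistable layers: μ^(1)=6; μ^(2)=7/3; μ^(3)=-5; μ^(4)=-16

((1, 1, 0); (2, 2, 2); (0, 0, 2); (0, 1, 0))


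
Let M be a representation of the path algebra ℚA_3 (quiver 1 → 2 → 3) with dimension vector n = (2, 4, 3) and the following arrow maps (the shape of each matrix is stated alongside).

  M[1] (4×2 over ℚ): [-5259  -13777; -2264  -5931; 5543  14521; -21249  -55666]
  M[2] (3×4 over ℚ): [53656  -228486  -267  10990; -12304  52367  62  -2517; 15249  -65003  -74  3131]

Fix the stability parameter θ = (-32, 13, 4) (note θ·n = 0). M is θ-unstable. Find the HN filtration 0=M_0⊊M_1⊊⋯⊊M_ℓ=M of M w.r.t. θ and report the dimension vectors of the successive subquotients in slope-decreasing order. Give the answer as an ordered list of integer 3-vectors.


Barcode: M ≅ I[1,3]^2, I[2,2], I[2,3]. HN layers by μ_θ (3 steps, strictly decreasing):
  μ^(1)=13; μ^(2)=17/2; μ^(3)=-32

((0, 1, 0); (0, 3, 3); (2, 0, 0))


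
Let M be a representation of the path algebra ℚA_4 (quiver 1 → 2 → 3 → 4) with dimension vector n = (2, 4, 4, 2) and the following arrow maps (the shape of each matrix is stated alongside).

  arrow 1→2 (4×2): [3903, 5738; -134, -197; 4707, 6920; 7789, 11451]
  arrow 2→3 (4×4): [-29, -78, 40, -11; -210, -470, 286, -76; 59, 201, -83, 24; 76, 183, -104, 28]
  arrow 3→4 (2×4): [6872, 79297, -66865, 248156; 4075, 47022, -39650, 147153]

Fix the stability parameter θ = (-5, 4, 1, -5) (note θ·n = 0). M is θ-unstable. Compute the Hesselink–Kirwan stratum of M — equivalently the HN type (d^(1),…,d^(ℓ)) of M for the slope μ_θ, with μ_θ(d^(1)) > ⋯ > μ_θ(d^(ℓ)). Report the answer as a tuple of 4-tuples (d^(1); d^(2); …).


Barcode: M ≅ I[1,2], I[1,4], I[2,3], I[2,4], I[3,3]. HN layers by μ_θ (5 steps, strictly decreasing):
  μ^(1)=4; μ^(2)=5/2; μ^(3)=1; μ^(4)=0; μ^(5)=-5

((0, 1, 0, 0); (0, 1, 1, 0); (0, 0, 1, 0); (0, 2, 2, 2); (2, 0, 0, 0))


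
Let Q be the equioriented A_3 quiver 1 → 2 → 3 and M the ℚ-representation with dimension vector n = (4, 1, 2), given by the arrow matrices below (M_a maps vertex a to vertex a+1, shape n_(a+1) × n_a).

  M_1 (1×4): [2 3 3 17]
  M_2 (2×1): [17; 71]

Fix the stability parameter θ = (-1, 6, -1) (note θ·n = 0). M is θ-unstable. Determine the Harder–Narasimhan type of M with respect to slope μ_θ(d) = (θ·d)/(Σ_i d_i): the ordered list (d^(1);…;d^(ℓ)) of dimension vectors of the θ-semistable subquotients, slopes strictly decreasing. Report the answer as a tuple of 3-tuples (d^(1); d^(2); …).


Barcode: M ≅ I[1,1]^3, I[1,3], I[3,3]. HN layers by μ_θ (2 steps, strictly decreasing):
  μ^(1)=5/2; μ^(2)=-1

((0, 1, 1); (4, 0, 1))


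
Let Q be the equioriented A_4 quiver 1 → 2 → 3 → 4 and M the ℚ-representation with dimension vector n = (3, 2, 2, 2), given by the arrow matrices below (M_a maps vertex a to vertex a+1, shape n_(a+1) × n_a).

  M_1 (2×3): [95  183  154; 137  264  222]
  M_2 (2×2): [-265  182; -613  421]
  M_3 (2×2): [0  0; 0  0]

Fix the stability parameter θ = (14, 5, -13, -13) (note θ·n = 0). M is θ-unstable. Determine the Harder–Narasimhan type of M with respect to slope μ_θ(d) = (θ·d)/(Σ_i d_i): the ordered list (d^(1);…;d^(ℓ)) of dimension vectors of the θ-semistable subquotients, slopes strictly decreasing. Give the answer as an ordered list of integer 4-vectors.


Barcode: M ≅ I[1,1], I[1,3]^2, I[4,4]^2. HN layers by μ_θ (3 steps, strictly decreasing):
  μ^(1)=14; μ^(2)=2; μ^(3)=-13

((1, 0, 0, 0); (2, 2, 2, 0); (0, 0, 0, 2))


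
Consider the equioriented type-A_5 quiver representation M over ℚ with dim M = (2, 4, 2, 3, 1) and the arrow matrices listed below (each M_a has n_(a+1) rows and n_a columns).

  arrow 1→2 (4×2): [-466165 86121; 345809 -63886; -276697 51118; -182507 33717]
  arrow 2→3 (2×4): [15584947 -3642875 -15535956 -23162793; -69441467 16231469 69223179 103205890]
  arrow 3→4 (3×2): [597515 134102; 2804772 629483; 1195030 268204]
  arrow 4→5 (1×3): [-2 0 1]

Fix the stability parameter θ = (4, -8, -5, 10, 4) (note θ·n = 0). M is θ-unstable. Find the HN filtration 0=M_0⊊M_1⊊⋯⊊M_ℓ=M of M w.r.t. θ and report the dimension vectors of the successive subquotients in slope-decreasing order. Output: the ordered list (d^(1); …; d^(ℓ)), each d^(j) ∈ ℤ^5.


Via rank(M_{q-1}∘⋯∘M_p): M ≅ I[1,4]^2, I[2,2]^2, I[4,5].
μ_θ-semistable layers: μ^(1)=10; μ^(2)=7; μ^(3)=-3; μ^(4)=-8

((0, 0, 0, 2, 0); (0, 0, 0, 1, 1); (2, 2, 2, 0, 0); (0, 2, 0, 0, 0))


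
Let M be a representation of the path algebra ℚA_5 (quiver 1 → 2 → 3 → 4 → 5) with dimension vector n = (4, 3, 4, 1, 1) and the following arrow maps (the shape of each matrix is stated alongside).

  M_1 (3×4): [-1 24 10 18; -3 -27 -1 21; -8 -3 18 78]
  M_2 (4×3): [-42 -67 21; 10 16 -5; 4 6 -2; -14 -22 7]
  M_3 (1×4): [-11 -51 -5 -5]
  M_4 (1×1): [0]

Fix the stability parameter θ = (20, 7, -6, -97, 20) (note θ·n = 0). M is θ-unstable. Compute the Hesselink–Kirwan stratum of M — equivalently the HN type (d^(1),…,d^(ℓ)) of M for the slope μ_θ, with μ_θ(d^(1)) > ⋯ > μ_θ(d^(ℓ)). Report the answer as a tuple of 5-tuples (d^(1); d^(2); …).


Interval decomposition of M: I[1,1], I[1,2], I[1,3], I[1,4], I[3,3]^2, I[5,5].
HN type (ℓ=5): μ^(1)=20; μ^(2)=27/2; μ^(3)=7; μ^(4)=-6; μ^(5)=-19

((1, 0, 0, 0, 1); (1, 1, 0, 0, 0); (1, 1, 1, 0, 0); (0, 0, 2, 0, 0); (1, 1, 1, 1, 0))


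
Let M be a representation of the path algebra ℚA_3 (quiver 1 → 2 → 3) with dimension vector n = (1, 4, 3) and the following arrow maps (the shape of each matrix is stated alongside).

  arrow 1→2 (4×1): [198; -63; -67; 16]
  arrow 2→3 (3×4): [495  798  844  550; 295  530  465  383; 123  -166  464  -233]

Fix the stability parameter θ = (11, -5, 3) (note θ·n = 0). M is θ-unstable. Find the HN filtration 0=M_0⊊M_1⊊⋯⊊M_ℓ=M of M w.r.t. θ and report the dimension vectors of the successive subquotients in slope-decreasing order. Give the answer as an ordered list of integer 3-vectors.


Barcode: M ≅ I[1,3], I[2,2], I[2,3]^2. HN layers by μ_θ (2 steps, strictly decreasing):
  μ^(1)=3; μ^(2)=-5

((1, 1, 3); (0, 3, 0))


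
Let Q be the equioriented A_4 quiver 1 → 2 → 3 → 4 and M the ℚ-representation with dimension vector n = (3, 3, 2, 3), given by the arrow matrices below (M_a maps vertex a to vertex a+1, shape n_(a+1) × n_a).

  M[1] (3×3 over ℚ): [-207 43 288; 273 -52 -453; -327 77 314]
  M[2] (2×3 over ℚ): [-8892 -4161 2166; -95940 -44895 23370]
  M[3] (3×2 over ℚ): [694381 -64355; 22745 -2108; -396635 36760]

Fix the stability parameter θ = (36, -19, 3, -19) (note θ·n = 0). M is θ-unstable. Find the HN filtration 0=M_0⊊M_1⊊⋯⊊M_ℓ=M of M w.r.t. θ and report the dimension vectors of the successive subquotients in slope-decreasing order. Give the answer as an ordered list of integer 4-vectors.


Via rank(M_{q-1}∘⋯∘M_p): M ≅ I[1,2]^2, I[1,4], I[3,4], I[4,4].
μ_θ-semistable layers: μ^(1)=17/2; μ^(2)=1/4; μ^(3)=-8; μ^(4)=-19

((2, 2, 0, 0); (1, 1, 1, 1); (0, 0, 1, 1); (0, 0, 0, 1))


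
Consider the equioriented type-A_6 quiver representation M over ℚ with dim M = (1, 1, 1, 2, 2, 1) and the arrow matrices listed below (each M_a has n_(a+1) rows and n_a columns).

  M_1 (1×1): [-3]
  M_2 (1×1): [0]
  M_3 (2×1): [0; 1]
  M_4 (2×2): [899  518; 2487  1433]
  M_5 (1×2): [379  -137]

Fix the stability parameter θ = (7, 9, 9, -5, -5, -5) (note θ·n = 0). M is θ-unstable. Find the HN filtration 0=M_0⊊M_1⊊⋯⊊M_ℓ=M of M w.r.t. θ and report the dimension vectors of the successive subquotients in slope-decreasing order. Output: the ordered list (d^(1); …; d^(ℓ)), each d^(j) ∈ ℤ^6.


Via rank(M_{q-1}∘⋯∘M_p): M ≅ I[1,2], I[3,6], I[4,5].
μ_θ-semistable layers: μ^(1)=9; μ^(2)=7; μ^(3)=-3/2; μ^(4)=-5

((0, 1, 0, 0, 0, 0); (1, 0, 0, 0, 0, 0); (0, 0, 1, 1, 1, 1); (0, 0, 0, 1, 1, 0))


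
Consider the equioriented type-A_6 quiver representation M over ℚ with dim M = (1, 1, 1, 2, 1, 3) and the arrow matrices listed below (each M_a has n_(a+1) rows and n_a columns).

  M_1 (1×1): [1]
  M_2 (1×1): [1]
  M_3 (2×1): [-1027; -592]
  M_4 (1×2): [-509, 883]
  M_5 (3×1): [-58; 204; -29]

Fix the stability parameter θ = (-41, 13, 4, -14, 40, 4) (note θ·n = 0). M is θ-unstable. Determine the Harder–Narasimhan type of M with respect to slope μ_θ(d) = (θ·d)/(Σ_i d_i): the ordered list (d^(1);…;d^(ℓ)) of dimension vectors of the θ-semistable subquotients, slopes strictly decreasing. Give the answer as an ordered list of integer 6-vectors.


Via rank(M_{q-1}∘⋯∘M_p): M ≅ I[1,6], I[4,4], I[6,6]^2.
μ_θ-semistable layers: μ^(1)=22; μ^(2)=4; μ^(3)=1; μ^(4)=-14; μ^(5)=-41

((0, 0, 0, 0, 1, 1); (0, 0, 0, 0, 0, 2); (0, 1, 1, 1, 0, 0); (0, 0, 0, 1, 0, 0); (1, 0, 0, 0, 0, 0))


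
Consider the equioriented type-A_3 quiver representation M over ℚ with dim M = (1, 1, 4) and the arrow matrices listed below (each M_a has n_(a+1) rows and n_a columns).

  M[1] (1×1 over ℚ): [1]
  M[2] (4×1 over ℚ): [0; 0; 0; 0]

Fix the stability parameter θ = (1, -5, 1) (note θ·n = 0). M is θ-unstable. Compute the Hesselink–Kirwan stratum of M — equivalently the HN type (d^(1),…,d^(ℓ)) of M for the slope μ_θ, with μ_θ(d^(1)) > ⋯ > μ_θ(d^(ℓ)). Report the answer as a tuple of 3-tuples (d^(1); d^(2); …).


Interval decomposition of M: I[1,2], I[3,3]^4.
HN type (ℓ=2): μ^(1)=1; μ^(2)=-2

((0, 0, 4); (1, 1, 0))
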